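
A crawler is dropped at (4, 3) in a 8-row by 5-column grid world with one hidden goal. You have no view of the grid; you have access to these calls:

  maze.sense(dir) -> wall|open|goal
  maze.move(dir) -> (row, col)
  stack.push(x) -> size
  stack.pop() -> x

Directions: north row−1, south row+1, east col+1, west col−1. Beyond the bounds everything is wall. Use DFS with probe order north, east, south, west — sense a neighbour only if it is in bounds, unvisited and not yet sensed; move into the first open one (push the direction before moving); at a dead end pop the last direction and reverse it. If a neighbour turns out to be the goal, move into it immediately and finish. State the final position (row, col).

I call maze.sense passing dir→north, and observe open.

Now I run stack.push passing x→north, yielding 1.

Invoking maze.move passing dir→north, — result: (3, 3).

Using maze.sense passing dir→north, — result: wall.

Invoking maze.sense passing dir→east, and get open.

I invoke stack.push passing x→east, and get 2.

Next I call maze.move passing dir→east, yielding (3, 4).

I call maze.sense passing dir→north, and observe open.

Using stack.push passing x→north, and get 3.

Calling maze.move passing dir→north, which returns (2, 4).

Now I run maze.sense passing dir→north, and observe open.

Next I call stack.push passing x→north, and get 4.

I try maze.move passing dir→north, : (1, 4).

Using maze.sense passing dir→north, giving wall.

Next I call maze.sense passing dir→west, : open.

I try stack.push passing x→west, → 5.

Now I run maze.move passing dir→west, yielding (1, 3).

I invoke maze.sense passing dir→north, → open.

I call stack.push passing x→north, and get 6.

Next I call maze.move passing dir→north, and observe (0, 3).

I run maze.sense passing dir→west, → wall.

Then stack.pop, → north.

I call maze.move passing dir→south, which returns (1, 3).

I use maze.sense passing dir→west, yielding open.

I try stack.push passing x→west, yielding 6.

I invoke maze.move passing dir→west, and get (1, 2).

I try maze.sense passing dir→south, which returns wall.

I try maze.sense passing dir→west, and observe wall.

I try stack.pop, and get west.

Invoking maze.move passing dir→east, — result: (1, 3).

Now I run stack.pop(), and observe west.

I run maze.move passing dir→east, and see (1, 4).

Calling stack.pop(), and get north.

Calling maze.move passing dir→south, : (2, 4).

I try stack.pop(), giving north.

Next I call maze.move passing dir→south, and see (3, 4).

Calling maze.sense passing dir→south, and get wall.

I invoke stack.pop, and get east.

I try maze.move passing dir→west, and see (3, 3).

I use maze.sense passing dir→west, giving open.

Invoking stack.push passing x→west, yielding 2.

I invoke maze.move passing dir→west, yielding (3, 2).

Invoking maze.sense passing dir→south, and see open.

I call stack.push passing x→south, and see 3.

Next I call maze.move passing dir→south, and see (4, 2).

Then maze.sense passing dir→south, and get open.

Calling stack.push passing x→south, → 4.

Calling maze.move passing dir→south, which returns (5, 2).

I invoke maze.sense passing dir→east, — result: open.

Invoking stack.push passing x→east, and see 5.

Next I call maze.move passing dir→east, and get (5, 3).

Now I run maze.sense passing dir→east, which returns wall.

Then maze.sense passing dir→south, : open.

I invoke stack.push passing x→south, and get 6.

Calling maze.move passing dir→south, which returns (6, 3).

I use maze.sense passing dir→east, which returns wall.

Using maze.sense passing dir→south, giving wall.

Now I run maze.sense passing dir→west, giving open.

Invoking stack.push passing x→west, — result: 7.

I use maze.move passing dir→west, yielding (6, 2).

Next I call maze.sense passing dir→south, which returns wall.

Now I run maze.sense passing dir→west, yielding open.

I run stack.push passing x→west, which returns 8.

I try maze.move passing dir→west, which returns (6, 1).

I invoke maze.sense passing dir→north, : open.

I run stack.push passing x→north, → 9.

I use maze.move passing dir→north, which returns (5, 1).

I invoke maze.sense passing dir→north, — result: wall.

I try maze.sense passing dir→west, giving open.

Calling stack.push passing x→west, and see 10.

I try maze.move passing dir→west, — result: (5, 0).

I invoke maze.sense passing dir→north, and get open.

Invoking stack.push passing x→north, : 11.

Next I call maze.move passing dir→north, and observe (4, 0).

Next I call maze.sense passing dir→north, — result: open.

Using stack.push passing x→north, → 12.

Invoking maze.move passing dir→north, and see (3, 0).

I invoke maze.sense passing dir→north, giving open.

Next I call stack.push passing x→north, → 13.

I use maze.move passing dir→north, — result: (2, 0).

Now I run maze.sense passing dir→north, → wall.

Calling maze.sense passing dir→east, : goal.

Next I call maze.move passing dir→east, and get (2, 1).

Answer: (2, 1)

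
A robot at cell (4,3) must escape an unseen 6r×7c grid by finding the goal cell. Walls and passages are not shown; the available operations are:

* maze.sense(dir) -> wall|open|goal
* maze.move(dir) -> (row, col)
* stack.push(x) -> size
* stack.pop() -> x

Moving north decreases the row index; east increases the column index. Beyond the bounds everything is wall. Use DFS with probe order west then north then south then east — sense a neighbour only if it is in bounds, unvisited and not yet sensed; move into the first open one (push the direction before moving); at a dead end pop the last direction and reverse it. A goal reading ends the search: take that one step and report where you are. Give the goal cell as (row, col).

>> maze.sense(dir: west)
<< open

>> stack.push(x: west)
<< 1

>> maze.move(dir: west)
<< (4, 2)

>> maze.sense(dir: west)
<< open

>> stack.push(x: west)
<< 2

>> maze.move(dir: west)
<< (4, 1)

>> maze.sense(dir: west)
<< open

>> stack.push(x: west)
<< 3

>> maze.move(dir: west)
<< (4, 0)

>> maze.sense(dir: north)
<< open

>> stack.push(x: north)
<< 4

>> maze.move(dir: north)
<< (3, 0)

>> maze.sense(dir: north)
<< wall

>> maze.sense(dir: east)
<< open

>> stack.push(x: east)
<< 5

>> maze.move(dir: east)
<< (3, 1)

>> maze.sense(dir: north)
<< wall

>> maze.sense(dir: east)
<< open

>> stack.push(x: east)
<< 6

>> maze.move(dir: east)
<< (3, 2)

>> maze.sense(dir: north)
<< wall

>> maze.sense(dir: east)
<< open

>> stack.push(x: east)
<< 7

>> maze.move(dir: east)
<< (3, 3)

>> maze.sense(dir: north)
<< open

>> stack.push(x: north)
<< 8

>> maze.move(dir: north)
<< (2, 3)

>> maze.sense(dir: north)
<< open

>> stack.push(x: north)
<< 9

>> maze.move(dir: north)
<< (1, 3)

>> maze.sense(dir: west)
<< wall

>> maze.sense(dir: north)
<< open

>> stack.push(x: north)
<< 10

>> maze.move(dir: north)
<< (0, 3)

>> maze.sense(dir: west)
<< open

>> stack.push(x: west)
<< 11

>> maze.move(dir: west)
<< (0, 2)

>> maze.sense(dir: west)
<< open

>> stack.push(x: west)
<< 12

>> maze.move(dir: west)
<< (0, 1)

>> maze.sense(dir: west)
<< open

>> stack.push(x: west)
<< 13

>> maze.move(dir: west)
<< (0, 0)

>> maze.sense(dir: south)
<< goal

>> maze.move(dir: south)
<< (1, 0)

Answer: (1, 0)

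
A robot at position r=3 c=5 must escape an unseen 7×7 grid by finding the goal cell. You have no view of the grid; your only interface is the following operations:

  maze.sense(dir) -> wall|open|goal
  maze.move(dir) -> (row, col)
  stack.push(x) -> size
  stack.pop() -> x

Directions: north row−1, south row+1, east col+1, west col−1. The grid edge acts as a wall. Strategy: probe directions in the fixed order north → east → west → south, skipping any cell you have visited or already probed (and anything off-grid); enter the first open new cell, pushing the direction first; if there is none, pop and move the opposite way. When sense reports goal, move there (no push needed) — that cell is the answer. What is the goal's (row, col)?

Act: maze.sense[north]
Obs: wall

Act: maze.sense[east]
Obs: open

Act: stack.push[east]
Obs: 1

Act: maze.move[east]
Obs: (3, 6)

Act: maze.sense[north]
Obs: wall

Act: maze.sense[south]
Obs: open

Act: stack.push[south]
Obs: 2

Act: maze.move[south]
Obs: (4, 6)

Act: maze.sense[west]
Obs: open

Act: stack.push[west]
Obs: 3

Act: maze.move[west]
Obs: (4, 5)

Act: maze.sense[west]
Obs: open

Act: stack.push[west]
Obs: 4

Act: maze.move[west]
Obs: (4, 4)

Act: maze.sense[north]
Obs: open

Act: stack.push[north]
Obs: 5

Act: maze.move[north]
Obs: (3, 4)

Act: maze.sense[north]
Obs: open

Act: stack.push[north]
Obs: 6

Act: maze.move[north]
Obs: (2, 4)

Act: maze.sense[north]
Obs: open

Act: stack.push[north]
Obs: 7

Act: maze.move[north]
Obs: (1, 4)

Act: maze.sense[north]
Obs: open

Act: stack.push[north]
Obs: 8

Act: maze.move[north]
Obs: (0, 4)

Act: maze.sense[east]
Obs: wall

Act: maze.sense[west]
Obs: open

Act: stack.push[west]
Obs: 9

Act: maze.move[west]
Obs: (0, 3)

Act: maze.sense[west]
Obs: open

Act: stack.push[west]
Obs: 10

Act: maze.move[west]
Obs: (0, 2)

Act: maze.sense[west]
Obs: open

Act: stack.push[west]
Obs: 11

Act: maze.move[west]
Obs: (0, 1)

Act: maze.sense[west]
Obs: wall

Act: maze.sense[south]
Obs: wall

Act: stack.pop[]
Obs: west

Act: maze.move[east]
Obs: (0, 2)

Act: maze.sense[south]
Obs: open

Act: stack.push[south]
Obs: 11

Act: maze.move[south]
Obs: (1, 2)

Act: maze.sense[east]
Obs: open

Act: stack.push[east]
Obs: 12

Act: maze.move[east]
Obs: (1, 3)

Act: maze.sense[south]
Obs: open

Act: stack.push[south]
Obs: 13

Act: maze.move[south]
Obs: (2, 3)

Act: maze.sense[west]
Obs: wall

Act: maze.sense[south]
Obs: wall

Act: stack.pop[]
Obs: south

Act: maze.move[north]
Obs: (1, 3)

Act: stack.pop[]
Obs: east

Act: maze.move[west]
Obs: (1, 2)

Act: stack.pop[]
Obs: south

Act: maze.move[north]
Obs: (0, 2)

Act: stack.pop[]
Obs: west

Act: maze.move[east]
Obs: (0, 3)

Act: stack.pop[]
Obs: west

Act: maze.move[east]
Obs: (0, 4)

Act: stack.pop[]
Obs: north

Act: maze.move[south]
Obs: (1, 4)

Act: maze.sense[east]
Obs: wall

Act: stack.pop[]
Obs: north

Act: maze.move[south]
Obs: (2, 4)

Act: stack.pop[]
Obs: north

Act: maze.move[south]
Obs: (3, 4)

Act: stack.pop[]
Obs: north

Act: maze.move[south]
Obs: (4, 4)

Act: maze.sense[west]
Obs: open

Act: stack.push[west]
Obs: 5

Act: maze.move[west]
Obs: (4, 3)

Act: maze.sense[west]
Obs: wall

Act: maze.sense[south]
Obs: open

Act: stack.push[south]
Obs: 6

Act: maze.move[south]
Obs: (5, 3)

Act: maze.sense[east]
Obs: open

Act: stack.push[east]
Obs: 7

Act: maze.move[east]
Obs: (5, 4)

Act: maze.sense[east]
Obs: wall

Act: maze.sense[south]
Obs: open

Act: stack.push[south]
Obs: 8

Act: maze.move[south]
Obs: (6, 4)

Act: maze.sense[east]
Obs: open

Act: stack.push[east]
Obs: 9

Act: maze.move[east]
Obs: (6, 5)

Act: maze.sense[east]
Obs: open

Act: stack.push[east]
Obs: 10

Act: maze.move[east]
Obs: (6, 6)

Act: maze.sense[north]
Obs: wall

Act: stack.pop[]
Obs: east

Act: maze.move[west]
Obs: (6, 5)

Act: stack.pop[]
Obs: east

Act: maze.move[west]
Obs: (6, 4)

Act: maze.sense[west]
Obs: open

Act: stack.push[west]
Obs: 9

Act: maze.move[west]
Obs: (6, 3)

Act: maze.sense[west]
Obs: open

Act: stack.push[west]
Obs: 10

Act: maze.move[west]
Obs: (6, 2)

Act: maze.sense[north]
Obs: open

Act: stack.push[north]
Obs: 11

Act: maze.move[north]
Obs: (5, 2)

Act: maze.sense[west]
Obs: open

Act: stack.push[west]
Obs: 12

Act: maze.move[west]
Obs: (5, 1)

Act: maze.sense[north]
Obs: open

Act: stack.push[north]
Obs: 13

Act: maze.move[north]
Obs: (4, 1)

Act: maze.sense[north]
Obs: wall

Act: maze.sense[west]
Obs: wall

Act: stack.pop[]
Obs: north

Act: maze.move[south]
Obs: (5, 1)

Act: maze.sense[west]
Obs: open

Act: stack.push[west]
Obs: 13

Act: maze.move[west]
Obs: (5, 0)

Act: maze.sense[south]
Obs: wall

Act: stack.pop[]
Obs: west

Act: maze.move[east]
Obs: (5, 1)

Act: maze.sense[south]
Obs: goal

Act: maze.move[south]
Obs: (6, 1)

Answer: (6, 1)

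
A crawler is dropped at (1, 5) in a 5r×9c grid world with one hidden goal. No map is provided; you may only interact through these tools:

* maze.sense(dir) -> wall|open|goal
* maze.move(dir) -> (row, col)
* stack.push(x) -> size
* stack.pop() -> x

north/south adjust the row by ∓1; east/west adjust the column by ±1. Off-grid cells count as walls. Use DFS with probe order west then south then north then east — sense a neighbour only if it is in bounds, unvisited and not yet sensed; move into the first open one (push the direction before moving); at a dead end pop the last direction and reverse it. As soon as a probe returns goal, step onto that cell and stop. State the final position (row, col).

·→ maze.sense(dir: west)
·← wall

·→ maze.sense(dir: south)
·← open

·→ stack.push(x: south)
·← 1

·→ maze.move(dir: south)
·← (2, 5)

·→ maze.sense(dir: west)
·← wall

·→ maze.sense(dir: south)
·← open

·→ stack.push(x: south)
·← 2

·→ maze.move(dir: south)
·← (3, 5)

·→ maze.sense(dir: west)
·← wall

·→ maze.sense(dir: south)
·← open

·→ stack.push(x: south)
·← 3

·→ maze.move(dir: south)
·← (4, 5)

·→ maze.sense(dir: west)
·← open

·→ stack.push(x: west)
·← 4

·→ maze.move(dir: west)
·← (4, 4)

·→ maze.sense(dir: west)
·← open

·→ stack.push(x: west)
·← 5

·→ maze.move(dir: west)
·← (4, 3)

·→ maze.sense(dir: west)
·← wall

·→ maze.sense(dir: north)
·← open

·→ stack.push(x: north)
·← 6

·→ maze.move(dir: north)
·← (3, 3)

·→ maze.sense(dir: west)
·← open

·→ stack.push(x: west)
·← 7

·→ maze.move(dir: west)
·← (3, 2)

·→ maze.sense(dir: west)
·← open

·→ stack.push(x: west)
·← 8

·→ maze.move(dir: west)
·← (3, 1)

·→ maze.sense(dir: west)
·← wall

·→ maze.sense(dir: south)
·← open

·→ stack.push(x: south)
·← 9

·→ maze.move(dir: south)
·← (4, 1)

·→ maze.sense(dir: west)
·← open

·→ stack.push(x: west)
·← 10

·→ maze.move(dir: west)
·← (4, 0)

·→ stack.pop()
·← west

·→ maze.move(dir: east)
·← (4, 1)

·→ stack.pop()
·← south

·→ maze.move(dir: north)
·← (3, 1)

·→ maze.sense(dir: north)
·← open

·→ stack.push(x: north)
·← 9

·→ maze.move(dir: north)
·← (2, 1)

·→ maze.sense(dir: west)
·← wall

·→ maze.sense(dir: north)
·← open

·→ stack.push(x: north)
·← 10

·→ maze.move(dir: north)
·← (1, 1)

·→ maze.sense(dir: west)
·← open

·→ stack.push(x: west)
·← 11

·→ maze.move(dir: west)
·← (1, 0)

·→ maze.sense(dir: north)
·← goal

·→ maze.move(dir: north)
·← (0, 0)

Answer: (0, 0)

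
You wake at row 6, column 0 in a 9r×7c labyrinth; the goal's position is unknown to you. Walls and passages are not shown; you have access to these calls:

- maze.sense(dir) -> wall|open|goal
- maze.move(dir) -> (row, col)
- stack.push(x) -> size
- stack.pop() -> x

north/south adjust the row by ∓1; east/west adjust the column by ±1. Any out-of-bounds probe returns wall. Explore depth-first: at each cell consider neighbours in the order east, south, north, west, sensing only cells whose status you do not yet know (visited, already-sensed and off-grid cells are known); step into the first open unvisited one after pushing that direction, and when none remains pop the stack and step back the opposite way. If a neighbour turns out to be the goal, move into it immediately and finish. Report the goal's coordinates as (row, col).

! 1. sense(dir=east) : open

! 2. push(x=east) : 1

! 3. move(dir=east) : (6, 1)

! 4. sense(dir=east) : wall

! 5. sense(dir=south) : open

! 6. push(x=south) : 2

! 7. move(dir=south) : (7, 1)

! 8. sense(dir=east) : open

! 9. push(x=east) : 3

! 10. move(dir=east) : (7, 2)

! 11. sense(dir=east) : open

! 12. push(x=east) : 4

! 13. move(dir=east) : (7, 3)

! 14. sense(dir=east) : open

! 15. push(x=east) : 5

! 16. move(dir=east) : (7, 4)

! 17. sense(dir=east) : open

! 18. push(x=east) : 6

! 19. move(dir=east) : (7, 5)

! 20. sense(dir=east) : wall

! 21. sense(dir=south) : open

! 22. push(x=south) : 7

! 23. move(dir=south) : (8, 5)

! 24. sense(dir=east) : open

! 25. push(x=east) : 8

! 26. move(dir=east) : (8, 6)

! 27. pop() : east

! 28. move(dir=west) : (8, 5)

! 29. sense(dir=west) : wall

! 30. pop() : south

! 31. move(dir=north) : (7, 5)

! 32. sense(dir=north) : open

! 33. push(x=north) : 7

! 34. move(dir=north) : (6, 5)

! 35. sense(dir=east) : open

! 36. push(x=east) : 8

! 37. move(dir=east) : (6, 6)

! 38. sense(dir=north) : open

! 39. push(x=north) : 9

! 40. move(dir=north) : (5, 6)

! 41. sense(dir=north) : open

! 42. push(x=north) : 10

! 43. move(dir=north) : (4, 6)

! 44. sense(dir=north) : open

! 45. push(x=north) : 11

! 46. move(dir=north) : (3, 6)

! 47. sense(dir=north) : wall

! 48. sense(dir=west) : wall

! 49. pop() : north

! 50. move(dir=south) : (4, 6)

! 51. sense(dir=west) : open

! 52. push(x=west) : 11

! 53. move(dir=west) : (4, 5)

! 54. sense(dir=south) : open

! 55. push(x=south) : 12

! 56. move(dir=south) : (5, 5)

! 57. sense(dir=west) : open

! 58. push(x=west) : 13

! 59. move(dir=west) : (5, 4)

! 60. sense(dir=south) : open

! 61. push(x=south) : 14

! 62. move(dir=south) : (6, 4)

! 63. sense(dir=west) : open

! 64. push(x=west) : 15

! 65. move(dir=west) : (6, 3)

! 66. sense(dir=north) : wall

! 67. pop() : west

! 68. move(dir=east) : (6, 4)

! 69. pop() : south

! 70. move(dir=north) : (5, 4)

! 71. sense(dir=north) : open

! 72. push(x=north) : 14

! 73. move(dir=north) : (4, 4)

! 74. sense(dir=north) : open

! 75. push(x=north) : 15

! 76. move(dir=north) : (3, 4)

! 77. sense(dir=north) : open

! 78. push(x=north) : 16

! 79. move(dir=north) : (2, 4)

! 80. sense(dir=east) : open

! 81. push(x=east) : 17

! 82. move(dir=east) : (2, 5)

! 83. sense(dir=north) : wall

! 84. pop() : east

! 85. move(dir=west) : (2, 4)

! 86. sense(dir=north) : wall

! 87. sense(dir=west) : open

! 88. push(x=west) : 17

! 89. move(dir=west) : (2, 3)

! 90. sense(dir=south) : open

! 91. push(x=south) : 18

! 92. move(dir=south) : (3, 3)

! 93. sense(dir=south) : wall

! 94. sense(dir=west) : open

! 95. push(x=west) : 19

! 96. move(dir=west) : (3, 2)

! 97. sense(dir=south) : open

! 98. push(x=south) : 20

! 99. move(dir=south) : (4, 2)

! 100. sense(dir=south) : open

! 101. push(x=south) : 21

! 102. move(dir=south) : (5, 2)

! 103. sense(dir=west) : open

! 104. push(x=west) : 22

! 105. move(dir=west) : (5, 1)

! 106. sense(dir=north) : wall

! 107. sense(dir=west) : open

! 108. push(x=west) : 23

! 109. move(dir=west) : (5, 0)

! 110. sense(dir=north) : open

! 111. push(x=north) : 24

! 112. move(dir=north) : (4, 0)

! 113. sense(dir=north) : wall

! 114. pop() : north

! 115. move(dir=south) : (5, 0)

! 116. pop() : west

! 117. move(dir=east) : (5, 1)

! 118. pop() : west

! 119. move(dir=east) : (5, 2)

! 120. pop() : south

! 121. move(dir=north) : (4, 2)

! 122. pop() : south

! 123. move(dir=north) : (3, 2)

! 124. sense(dir=north) : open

! 125. push(x=north) : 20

! 126. move(dir=north) : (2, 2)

! 127. sense(dir=north) : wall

! 128. sense(dir=west) : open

! 129. push(x=west) : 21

! 130. move(dir=west) : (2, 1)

! 131. sense(dir=south) : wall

! 132. sense(dir=north) : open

! 133. push(x=north) : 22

! 134. move(dir=north) : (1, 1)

! 135. sense(dir=north) : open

! 136. push(x=north) : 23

! 137. move(dir=north) : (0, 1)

! 138. sense(dir=east) : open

! 139. push(x=east) : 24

! 140. move(dir=east) : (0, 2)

! 141. sense(dir=east) : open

! 142. push(x=east) : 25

! 143. move(dir=east) : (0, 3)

! 144. sense(dir=east) : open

! 145. push(x=east) : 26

! 146. move(dir=east) : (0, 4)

! 147. sense(dir=east) : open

! 148. push(x=east) : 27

! 149. move(dir=east) : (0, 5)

! 150. sense(dir=east) : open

! 151. push(x=east) : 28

! 152. move(dir=east) : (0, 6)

! 153. sense(dir=south) : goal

! 154. move(dir=south) : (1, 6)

Answer: (1, 6)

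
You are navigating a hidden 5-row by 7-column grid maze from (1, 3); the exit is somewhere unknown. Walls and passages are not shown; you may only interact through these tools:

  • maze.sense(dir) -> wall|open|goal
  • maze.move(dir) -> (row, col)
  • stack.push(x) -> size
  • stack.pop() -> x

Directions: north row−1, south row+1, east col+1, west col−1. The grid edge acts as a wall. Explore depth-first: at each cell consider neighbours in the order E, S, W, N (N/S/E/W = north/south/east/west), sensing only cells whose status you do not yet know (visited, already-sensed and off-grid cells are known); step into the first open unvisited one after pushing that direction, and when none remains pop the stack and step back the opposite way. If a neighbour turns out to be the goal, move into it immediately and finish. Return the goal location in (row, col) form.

% 1. maze.sense(dir: east) ~> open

% 2. stack.push(x: east) ~> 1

% 3. maze.move(dir: east) ~> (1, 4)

% 4. maze.sense(dir: east) ~> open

% 5. stack.push(x: east) ~> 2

% 6. maze.move(dir: east) ~> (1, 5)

% 7. maze.sense(dir: east) ~> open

% 8. stack.push(x: east) ~> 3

% 9. maze.move(dir: east) ~> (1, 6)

% 10. maze.sense(dir: south) ~> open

% 11. stack.push(x: south) ~> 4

% 12. maze.move(dir: south) ~> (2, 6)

% 13. maze.sense(dir: south) ~> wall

% 14. maze.sense(dir: west) ~> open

% 15. stack.push(x: west) ~> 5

% 16. maze.move(dir: west) ~> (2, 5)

% 17. maze.sense(dir: south) ~> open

% 18. stack.push(x: south) ~> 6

% 19. maze.move(dir: south) ~> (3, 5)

% 20. maze.sense(dir: south) ~> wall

% 21. maze.sense(dir: west) ~> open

% 22. stack.push(x: west) ~> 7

% 23. maze.move(dir: west) ~> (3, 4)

% 24. maze.sense(dir: south) ~> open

% 25. stack.push(x: south) ~> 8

% 26. maze.move(dir: south) ~> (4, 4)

% 27. maze.sense(dir: west) ~> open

% 28. stack.push(x: west) ~> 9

% 29. maze.move(dir: west) ~> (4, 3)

% 30. maze.sense(dir: west) ~> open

% 31. stack.push(x: west) ~> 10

% 32. maze.move(dir: west) ~> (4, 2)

% 33. maze.sense(dir: west) ~> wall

% 34. maze.sense(dir: north) ~> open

% 35. stack.push(x: north) ~> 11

% 36. maze.move(dir: north) ~> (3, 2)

% 37. maze.sense(dir: east) ~> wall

% 38. maze.sense(dir: west) ~> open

% 39. stack.push(x: west) ~> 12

% 40. maze.move(dir: west) ~> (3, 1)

% 41. maze.sense(dir: west) ~> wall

% 42. maze.sense(dir: north) ~> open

% 43. stack.push(x: north) ~> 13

% 44. maze.move(dir: north) ~> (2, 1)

% 45. maze.sense(dir: east) ~> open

% 46. stack.push(x: east) ~> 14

% 47. maze.move(dir: east) ~> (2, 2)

% 48. maze.sense(dir: east) ~> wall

% 49. maze.sense(dir: north) ~> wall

% 50. stack.pop() ~> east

% 51. maze.move(dir: west) ~> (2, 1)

% 52. maze.sense(dir: west) ~> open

% 53. stack.push(x: west) ~> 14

% 54. maze.move(dir: west) ~> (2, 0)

% 55. maze.sense(dir: north) ~> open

% 56. stack.push(x: north) ~> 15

% 57. maze.move(dir: north) ~> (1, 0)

% 58. maze.sense(dir: east) ~> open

% 59. stack.push(x: east) ~> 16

% 60. maze.move(dir: east) ~> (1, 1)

% 61. maze.sense(dir: north) ~> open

% 62. stack.push(x: north) ~> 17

% 63. maze.move(dir: north) ~> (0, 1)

% 64. maze.sense(dir: east) ~> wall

% 65. maze.sense(dir: west) ~> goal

% 66. maze.move(dir: west) ~> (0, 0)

Answer: (0, 0)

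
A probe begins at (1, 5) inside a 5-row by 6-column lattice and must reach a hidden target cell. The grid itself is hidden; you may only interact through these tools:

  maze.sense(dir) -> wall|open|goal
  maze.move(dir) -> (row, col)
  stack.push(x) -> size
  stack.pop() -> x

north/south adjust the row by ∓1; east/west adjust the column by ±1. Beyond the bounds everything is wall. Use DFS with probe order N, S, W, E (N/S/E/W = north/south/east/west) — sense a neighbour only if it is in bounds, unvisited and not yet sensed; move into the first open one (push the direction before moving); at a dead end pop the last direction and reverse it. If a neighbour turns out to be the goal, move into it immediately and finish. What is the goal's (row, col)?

# 1. sense(north) -> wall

# 2. sense(south) -> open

# 3. push(south) -> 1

# 4. move(south) -> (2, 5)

# 5. sense(south) -> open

# 6. push(south) -> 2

# 7. move(south) -> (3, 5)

# 8. sense(south) -> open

# 9. push(south) -> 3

# 10. move(south) -> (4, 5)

# 11. sense(west) -> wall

# 12. pop() -> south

# 13. move(north) -> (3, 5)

# 14. sense(west) -> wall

# 15. pop() -> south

# 16. move(north) -> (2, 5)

# 17. sense(west) -> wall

# 18. pop() -> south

# 19. move(north) -> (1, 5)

# 20. sense(west) -> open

# 21. push(west) -> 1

# 22. move(west) -> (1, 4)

# 23. sense(north) -> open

# 24. push(north) -> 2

# 25. move(north) -> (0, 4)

# 26. sense(west) -> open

# 27. push(west) -> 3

# 28. move(west) -> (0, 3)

# 29. sense(south) -> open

# 30. push(south) -> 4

# 31. move(south) -> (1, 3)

# 32. sense(south) -> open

# 33. push(south) -> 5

# 34. move(south) -> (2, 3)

# 35. sense(south) -> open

# 36. push(south) -> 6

# 37. move(south) -> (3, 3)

# 38. sense(south) -> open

# 39. push(south) -> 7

# 40. move(south) -> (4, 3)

# 41. sense(west) -> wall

# 42. pop() -> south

# 43. move(north) -> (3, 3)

# 44. sense(west) -> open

# 45. push(west) -> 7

# 46. move(west) -> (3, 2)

# 47. sense(north) -> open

# 48. push(north) -> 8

# 49. move(north) -> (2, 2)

# 50. sense(north) -> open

# 51. push(north) -> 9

# 52. move(north) -> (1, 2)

# 53. sense(north) -> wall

# 54. sense(west) -> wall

# 55. pop() -> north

# 56. move(south) -> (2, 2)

# 57. sense(west) -> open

# 58. push(west) -> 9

# 59. move(west) -> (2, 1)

# 60. sense(south) -> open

# 61. push(south) -> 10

# 62. move(south) -> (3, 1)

# 63. sense(south) -> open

# 64. push(south) -> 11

# 65. move(south) -> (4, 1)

# 66. sense(west) -> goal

# 67. move(west) -> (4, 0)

Answer: (4, 0)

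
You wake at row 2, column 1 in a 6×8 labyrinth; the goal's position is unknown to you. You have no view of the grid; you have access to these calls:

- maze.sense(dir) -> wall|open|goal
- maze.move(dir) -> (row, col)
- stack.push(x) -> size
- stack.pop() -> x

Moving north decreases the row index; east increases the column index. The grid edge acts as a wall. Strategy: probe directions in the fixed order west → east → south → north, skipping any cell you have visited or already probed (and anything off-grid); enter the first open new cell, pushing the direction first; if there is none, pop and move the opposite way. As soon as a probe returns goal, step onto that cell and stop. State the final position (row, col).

// 1. maze.sense(dir='west') -> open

// 2. stack.push(x='west') -> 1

// 3. maze.move(dir='west') -> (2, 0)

// 4. maze.sense(dir='south') -> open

// 5. stack.push(x='south') -> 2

// 6. maze.move(dir='south') -> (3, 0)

// 7. maze.sense(dir='east') -> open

// 8. stack.push(x='east') -> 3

// 9. maze.move(dir='east') -> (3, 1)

// 10. maze.sense(dir='east') -> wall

// 11. maze.sense(dir='south') -> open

// 12. stack.push(x='south') -> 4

// 13. maze.move(dir='south') -> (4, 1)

// 14. maze.sense(dir='west') -> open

// 15. stack.push(x='west') -> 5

// 16. maze.move(dir='west') -> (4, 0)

// 17. maze.sense(dir='south') -> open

// 18. stack.push(x='south') -> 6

// 19. maze.move(dir='south') -> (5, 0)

// 20. maze.sense(dir='east') -> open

// 21. stack.push(x='east') -> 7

// 22. maze.move(dir='east') -> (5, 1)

// 23. maze.sense(dir='east') -> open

// 24. stack.push(x='east') -> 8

// 25. maze.move(dir='east') -> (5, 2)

// 26. maze.sense(dir='east') -> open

// 27. stack.push(x='east') -> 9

// 28. maze.move(dir='east') -> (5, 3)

// 29. maze.sense(dir='east') -> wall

// 30. maze.sense(dir='north') -> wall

// 31. stack.pop() -> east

// 32. maze.move(dir='west') -> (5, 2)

// 33. maze.sense(dir='north') -> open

// 34. stack.push(x='north') -> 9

// 35. maze.move(dir='north') -> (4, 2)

// 36. stack.pop() -> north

// 37. maze.move(dir='south') -> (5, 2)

// 38. stack.pop() -> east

// 39. maze.move(dir='west') -> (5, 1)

// 40. stack.pop() -> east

// 41. maze.move(dir='west') -> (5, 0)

// 42. stack.pop() -> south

// 43. maze.move(dir='north') -> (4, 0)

// 44. stack.pop() -> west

// 45. maze.move(dir='east') -> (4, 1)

// 46. stack.pop() -> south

// 47. maze.move(dir='north') -> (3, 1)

// 48. stack.pop() -> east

// 49. maze.move(dir='west') -> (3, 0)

// 50. stack.pop() -> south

// 51. maze.move(dir='north') -> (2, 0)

// 52. maze.sense(dir='north') -> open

// 53. stack.push(x='north') -> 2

// 54. maze.move(dir='north') -> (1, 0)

// 55. maze.sense(dir='east') -> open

// 56. stack.push(x='east') -> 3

// 57. maze.move(dir='east') -> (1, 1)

// 58. maze.sense(dir='east') -> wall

// 59. maze.sense(dir='north') -> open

// 60. stack.push(x='north') -> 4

// 61. maze.move(dir='north') -> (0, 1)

// 62. maze.sense(dir='west') -> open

// 63. stack.push(x='west') -> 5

// 64. maze.move(dir='west') -> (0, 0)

// 65. stack.pop() -> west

// 66. maze.move(dir='east') -> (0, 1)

// 67. maze.sense(dir='east') -> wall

// 68. stack.pop() -> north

// 69. maze.move(dir='south') -> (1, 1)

// 70. stack.pop() -> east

// 71. maze.move(dir='west') -> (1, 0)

// 72. stack.pop() -> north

// 73. maze.move(dir='south') -> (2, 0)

// 74. stack.pop() -> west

// 75. maze.move(dir='east') -> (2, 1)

// 76. maze.sense(dir='east') -> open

// 77. stack.push(x='east') -> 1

// 78. maze.move(dir='east') -> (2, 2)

// 79. maze.sense(dir='east') -> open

// 80. stack.push(x='east') -> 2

// 81. maze.move(dir='east') -> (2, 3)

// 82. maze.sense(dir='east') -> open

// 83. stack.push(x='east') -> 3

// 84. maze.move(dir='east') -> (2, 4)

// 85. maze.sense(dir='east') -> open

// 86. stack.push(x='east') -> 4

// 87. maze.move(dir='east') -> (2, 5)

// 88. maze.sense(dir='east') -> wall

// 89. maze.sense(dir='south') -> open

// 90. stack.push(x='south') -> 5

// 91. maze.move(dir='south') -> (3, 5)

// 92. maze.sense(dir='west') -> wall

// 93. maze.sense(dir='east') -> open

// 94. stack.push(x='east') -> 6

// 95. maze.move(dir='east') -> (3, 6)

// 96. maze.sense(dir='east') -> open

// 97. stack.push(x='east') -> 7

// 98. maze.move(dir='east') -> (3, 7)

// 99. maze.sense(dir='south') -> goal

// 100. maze.move(dir='south') -> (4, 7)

Answer: (4, 7)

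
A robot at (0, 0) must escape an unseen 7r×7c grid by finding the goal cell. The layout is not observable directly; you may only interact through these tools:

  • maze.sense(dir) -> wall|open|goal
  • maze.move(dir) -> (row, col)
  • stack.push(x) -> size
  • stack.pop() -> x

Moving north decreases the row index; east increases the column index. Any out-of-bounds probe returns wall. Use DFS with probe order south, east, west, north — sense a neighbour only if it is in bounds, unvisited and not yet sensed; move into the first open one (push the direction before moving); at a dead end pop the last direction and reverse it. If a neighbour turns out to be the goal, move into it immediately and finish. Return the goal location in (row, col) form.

Act: maze.sense[south]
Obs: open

Act: stack.push[south]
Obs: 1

Act: maze.move[south]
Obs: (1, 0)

Act: maze.sense[south]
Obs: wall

Act: maze.sense[east]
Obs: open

Act: stack.push[east]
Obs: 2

Act: maze.move[east]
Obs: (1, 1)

Act: maze.sense[south]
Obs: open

Act: stack.push[south]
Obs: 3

Act: maze.move[south]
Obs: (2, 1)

Act: maze.sense[south]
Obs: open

Act: stack.push[south]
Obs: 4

Act: maze.move[south]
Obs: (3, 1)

Act: maze.sense[south]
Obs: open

Act: stack.push[south]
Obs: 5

Act: maze.move[south]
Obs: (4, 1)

Act: maze.sense[south]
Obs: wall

Act: maze.sense[east]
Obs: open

Act: stack.push[east]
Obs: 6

Act: maze.move[east]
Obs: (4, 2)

Act: maze.sense[south]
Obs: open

Act: stack.push[south]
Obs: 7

Act: maze.move[south]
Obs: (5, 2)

Act: maze.sense[south]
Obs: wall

Act: maze.sense[east]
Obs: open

Act: stack.push[east]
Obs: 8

Act: maze.move[east]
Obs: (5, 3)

Act: maze.sense[south]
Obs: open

Act: stack.push[south]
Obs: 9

Act: maze.move[south]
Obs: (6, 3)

Act: maze.sense[east]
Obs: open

Act: stack.push[east]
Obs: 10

Act: maze.move[east]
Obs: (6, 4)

Act: maze.sense[east]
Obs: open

Act: stack.push[east]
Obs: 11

Act: maze.move[east]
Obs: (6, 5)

Act: maze.sense[east]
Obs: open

Act: stack.push[east]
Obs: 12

Act: maze.move[east]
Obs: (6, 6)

Act: maze.sense[north]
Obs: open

Act: stack.push[north]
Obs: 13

Act: maze.move[north]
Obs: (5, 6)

Act: maze.sense[west]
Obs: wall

Act: maze.sense[north]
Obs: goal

Act: maze.move[north]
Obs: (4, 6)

Answer: (4, 6)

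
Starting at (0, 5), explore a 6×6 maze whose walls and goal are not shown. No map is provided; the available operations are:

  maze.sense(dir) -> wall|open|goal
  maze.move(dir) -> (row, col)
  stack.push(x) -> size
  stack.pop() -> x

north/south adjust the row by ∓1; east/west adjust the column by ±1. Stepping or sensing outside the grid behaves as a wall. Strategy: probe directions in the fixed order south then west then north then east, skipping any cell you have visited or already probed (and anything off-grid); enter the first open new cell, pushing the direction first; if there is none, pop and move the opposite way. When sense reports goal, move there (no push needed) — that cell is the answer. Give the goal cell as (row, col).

$ maze.sense dir='south'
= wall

$ maze.sense dir='west'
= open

$ stack.push x='west'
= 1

$ maze.move dir='west'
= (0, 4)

$ maze.sense dir='south'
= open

$ stack.push x='south'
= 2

$ maze.move dir='south'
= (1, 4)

$ maze.sense dir='south'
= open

$ stack.push x='south'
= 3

$ maze.move dir='south'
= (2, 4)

$ maze.sense dir='south'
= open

$ stack.push x='south'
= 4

$ maze.move dir='south'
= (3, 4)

$ maze.sense dir='south'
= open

$ stack.push x='south'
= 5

$ maze.move dir='south'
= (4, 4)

$ maze.sense dir='south'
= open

$ stack.push x='south'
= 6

$ maze.move dir='south'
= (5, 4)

$ maze.sense dir='west'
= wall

$ maze.sense dir='east'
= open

$ stack.push x='east'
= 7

$ maze.move dir='east'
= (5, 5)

$ maze.sense dir='north'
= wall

$ stack.pop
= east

$ maze.move dir='west'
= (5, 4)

$ stack.pop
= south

$ maze.move dir='north'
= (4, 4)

$ maze.sense dir='west'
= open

$ stack.push x='west'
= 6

$ maze.move dir='west'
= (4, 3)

$ maze.sense dir='west'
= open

$ stack.push x='west'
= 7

$ maze.move dir='west'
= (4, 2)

$ maze.sense dir='south'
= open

$ stack.push x='south'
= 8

$ maze.move dir='south'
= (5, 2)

$ maze.sense dir='west'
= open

$ stack.push x='west'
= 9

$ maze.move dir='west'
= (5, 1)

$ maze.sense dir='west'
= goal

$ maze.move dir='west'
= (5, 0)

Answer: (5, 0)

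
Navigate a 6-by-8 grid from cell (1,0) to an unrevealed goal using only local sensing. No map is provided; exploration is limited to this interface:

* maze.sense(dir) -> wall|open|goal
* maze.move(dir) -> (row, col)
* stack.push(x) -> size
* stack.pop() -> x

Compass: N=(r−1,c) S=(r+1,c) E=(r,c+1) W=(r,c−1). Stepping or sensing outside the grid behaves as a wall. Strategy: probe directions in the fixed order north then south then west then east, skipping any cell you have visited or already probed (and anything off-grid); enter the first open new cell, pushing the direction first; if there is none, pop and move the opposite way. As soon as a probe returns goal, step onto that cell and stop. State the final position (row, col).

·→ maze.sense(north)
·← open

·→ stack.push(north)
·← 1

·→ maze.move(north)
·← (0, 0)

·→ maze.sense(east)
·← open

·→ stack.push(east)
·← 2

·→ maze.move(east)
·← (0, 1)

·→ maze.sense(south)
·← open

·→ stack.push(south)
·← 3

·→ maze.move(south)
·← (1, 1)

·→ maze.sense(south)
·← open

·→ stack.push(south)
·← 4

·→ maze.move(south)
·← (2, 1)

·→ maze.sense(south)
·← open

·→ stack.push(south)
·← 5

·→ maze.move(south)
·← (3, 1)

·→ maze.sense(south)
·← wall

·→ maze.sense(west)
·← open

·→ stack.push(west)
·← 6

·→ maze.move(west)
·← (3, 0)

·→ maze.sense(north)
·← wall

·→ maze.sense(south)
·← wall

·→ stack.pop()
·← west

·→ maze.move(east)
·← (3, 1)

·→ maze.sense(east)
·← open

·→ stack.push(east)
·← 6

·→ maze.move(east)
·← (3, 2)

·→ maze.sense(north)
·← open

·→ stack.push(north)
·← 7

·→ maze.move(north)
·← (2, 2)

·→ maze.sense(north)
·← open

·→ stack.push(north)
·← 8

·→ maze.move(north)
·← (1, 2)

·→ maze.sense(north)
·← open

·→ stack.push(north)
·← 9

·→ maze.move(north)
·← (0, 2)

·→ maze.sense(east)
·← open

·→ stack.push(east)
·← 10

·→ maze.move(east)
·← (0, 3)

·→ maze.sense(south)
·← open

·→ stack.push(south)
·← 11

·→ maze.move(south)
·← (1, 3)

·→ maze.sense(south)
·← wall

·→ maze.sense(east)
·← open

·→ stack.push(east)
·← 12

·→ maze.move(east)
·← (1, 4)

·→ maze.sense(north)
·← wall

·→ maze.sense(south)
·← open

·→ stack.push(south)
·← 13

·→ maze.move(south)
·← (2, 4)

·→ maze.sense(south)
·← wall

·→ maze.sense(east)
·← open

·→ stack.push(east)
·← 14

·→ maze.move(east)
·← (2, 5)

·→ maze.sense(north)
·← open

·→ stack.push(north)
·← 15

·→ maze.move(north)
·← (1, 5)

·→ maze.sense(north)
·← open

·→ stack.push(north)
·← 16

·→ maze.move(north)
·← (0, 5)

·→ maze.sense(east)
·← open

·→ stack.push(east)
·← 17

·→ maze.move(east)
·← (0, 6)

·→ maze.sense(south)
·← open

·→ stack.push(south)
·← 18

·→ maze.move(south)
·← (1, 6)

·→ maze.sense(south)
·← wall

·→ maze.sense(east)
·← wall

·→ stack.pop()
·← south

·→ maze.move(north)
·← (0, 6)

·→ maze.sense(east)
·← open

·→ stack.push(east)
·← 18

·→ maze.move(east)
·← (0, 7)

·→ stack.pop()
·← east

·→ maze.move(west)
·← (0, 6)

·→ stack.pop()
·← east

·→ maze.move(west)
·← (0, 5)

·→ stack.pop()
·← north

·→ maze.move(south)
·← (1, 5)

·→ stack.pop()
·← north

·→ maze.move(south)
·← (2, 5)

·→ maze.sense(south)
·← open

·→ stack.push(south)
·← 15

·→ maze.move(south)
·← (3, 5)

·→ maze.sense(south)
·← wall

·→ maze.sense(east)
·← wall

·→ stack.pop()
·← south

·→ maze.move(north)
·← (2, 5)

·→ stack.pop()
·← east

·→ maze.move(west)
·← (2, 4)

·→ stack.pop()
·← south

·→ maze.move(north)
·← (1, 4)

·→ stack.pop()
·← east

·→ maze.move(west)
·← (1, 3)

·→ stack.pop()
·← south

·→ maze.move(north)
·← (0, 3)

·→ stack.pop()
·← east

·→ maze.move(west)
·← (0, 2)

·→ stack.pop()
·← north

·→ maze.move(south)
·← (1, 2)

·→ stack.pop()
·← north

·→ maze.move(south)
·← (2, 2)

·→ stack.pop()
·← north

·→ maze.move(south)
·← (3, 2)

·→ maze.sense(south)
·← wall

·→ maze.sense(east)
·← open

·→ stack.push(east)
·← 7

·→ maze.move(east)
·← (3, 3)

·→ maze.sense(south)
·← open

·→ stack.push(south)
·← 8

·→ maze.move(south)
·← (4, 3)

·→ maze.sense(south)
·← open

·→ stack.push(south)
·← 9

·→ maze.move(south)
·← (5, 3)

·→ maze.sense(west)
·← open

·→ stack.push(west)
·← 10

·→ maze.move(west)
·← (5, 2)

·→ maze.sense(west)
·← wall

·→ stack.pop()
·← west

·→ maze.move(east)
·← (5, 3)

·→ maze.sense(east)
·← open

·→ stack.push(east)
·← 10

·→ maze.move(east)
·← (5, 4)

·→ maze.sense(north)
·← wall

·→ maze.sense(east)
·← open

·→ stack.push(east)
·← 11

·→ maze.move(east)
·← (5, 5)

·→ maze.sense(east)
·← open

·→ stack.push(east)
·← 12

·→ maze.move(east)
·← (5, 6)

·→ maze.sense(north)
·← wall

·→ maze.sense(east)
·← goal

·→ maze.move(east)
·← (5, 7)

Answer: (5, 7)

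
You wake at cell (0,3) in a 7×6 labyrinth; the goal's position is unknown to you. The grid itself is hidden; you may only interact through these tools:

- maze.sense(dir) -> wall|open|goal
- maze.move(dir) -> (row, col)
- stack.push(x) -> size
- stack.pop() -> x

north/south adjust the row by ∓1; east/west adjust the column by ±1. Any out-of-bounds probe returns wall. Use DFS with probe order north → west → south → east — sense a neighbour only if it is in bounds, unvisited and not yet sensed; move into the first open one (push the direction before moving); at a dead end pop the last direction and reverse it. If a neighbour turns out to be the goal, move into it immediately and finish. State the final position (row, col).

Act: maze.sense[west]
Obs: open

Act: stack.push[west]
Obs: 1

Act: maze.move[west]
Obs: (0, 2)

Act: maze.sense[west]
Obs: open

Act: stack.push[west]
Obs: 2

Act: maze.move[west]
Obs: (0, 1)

Act: maze.sense[west]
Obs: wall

Act: maze.sense[south]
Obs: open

Act: stack.push[south]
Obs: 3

Act: maze.move[south]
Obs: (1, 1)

Act: maze.sense[west]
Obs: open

Act: stack.push[west]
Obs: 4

Act: maze.move[west]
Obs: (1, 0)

Act: maze.sense[south]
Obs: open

Act: stack.push[south]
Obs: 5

Act: maze.move[south]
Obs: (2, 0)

Act: maze.sense[south]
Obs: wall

Act: maze.sense[east]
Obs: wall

Act: stack.pop[]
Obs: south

Act: maze.move[north]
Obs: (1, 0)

Act: stack.pop[]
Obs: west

Act: maze.move[east]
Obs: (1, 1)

Act: maze.sense[east]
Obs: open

Act: stack.push[east]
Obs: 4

Act: maze.move[east]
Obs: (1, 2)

Act: maze.sense[south]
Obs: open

Act: stack.push[south]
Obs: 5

Act: maze.move[south]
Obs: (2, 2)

Act: maze.sense[south]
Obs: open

Act: stack.push[south]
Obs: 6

Act: maze.move[south]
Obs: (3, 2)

Act: maze.sense[west]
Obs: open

Act: stack.push[west]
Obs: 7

Act: maze.move[west]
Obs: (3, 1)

Act: maze.sense[south]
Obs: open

Act: stack.push[south]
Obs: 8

Act: maze.move[south]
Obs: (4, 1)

Act: maze.sense[west]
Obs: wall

Act: maze.sense[south]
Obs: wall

Act: maze.sense[east]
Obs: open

Act: stack.push[east]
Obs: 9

Act: maze.move[east]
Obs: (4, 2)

Act: maze.sense[south]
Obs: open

Act: stack.push[south]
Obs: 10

Act: maze.move[south]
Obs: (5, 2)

Act: maze.sense[south]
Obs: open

Act: stack.push[south]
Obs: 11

Act: maze.move[south]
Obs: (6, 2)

Act: maze.sense[west]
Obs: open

Act: stack.push[west]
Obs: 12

Act: maze.move[west]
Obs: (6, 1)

Act: maze.sense[west]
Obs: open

Act: stack.push[west]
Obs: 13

Act: maze.move[west]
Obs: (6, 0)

Act: maze.sense[north]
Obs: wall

Act: stack.pop[]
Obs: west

Act: maze.move[east]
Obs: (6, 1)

Act: stack.pop[]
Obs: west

Act: maze.move[east]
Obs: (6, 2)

Act: maze.sense[east]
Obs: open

Act: stack.push[east]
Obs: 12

Act: maze.move[east]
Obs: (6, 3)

Act: maze.sense[north]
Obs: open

Act: stack.push[north]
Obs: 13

Act: maze.move[north]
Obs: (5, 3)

Act: maze.sense[north]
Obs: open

Act: stack.push[north]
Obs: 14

Act: maze.move[north]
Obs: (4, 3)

Act: maze.sense[north]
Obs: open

Act: stack.push[north]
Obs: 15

Act: maze.move[north]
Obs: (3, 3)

Act: maze.sense[north]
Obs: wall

Act: maze.sense[east]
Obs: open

Act: stack.push[east]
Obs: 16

Act: maze.move[east]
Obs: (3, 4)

Act: maze.sense[north]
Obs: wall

Act: maze.sense[south]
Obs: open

Act: stack.push[south]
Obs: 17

Act: maze.move[south]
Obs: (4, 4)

Act: maze.sense[south]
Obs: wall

Act: maze.sense[east]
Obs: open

Act: stack.push[east]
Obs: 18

Act: maze.move[east]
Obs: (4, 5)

Act: maze.sense[north]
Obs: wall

Act: maze.sense[south]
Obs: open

Act: stack.push[south]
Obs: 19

Act: maze.move[south]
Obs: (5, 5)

Act: maze.sense[south]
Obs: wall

Act: stack.pop[]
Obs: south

Act: maze.move[north]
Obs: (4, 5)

Act: stack.pop[]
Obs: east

Act: maze.move[west]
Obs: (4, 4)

Act: stack.pop[]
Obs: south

Act: maze.move[north]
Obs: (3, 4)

Act: stack.pop[]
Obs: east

Act: maze.move[west]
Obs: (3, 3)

Act: stack.pop[]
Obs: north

Act: maze.move[south]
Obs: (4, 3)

Act: stack.pop[]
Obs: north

Act: maze.move[south]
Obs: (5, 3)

Act: stack.pop[]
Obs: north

Act: maze.move[south]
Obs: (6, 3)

Act: maze.sense[east]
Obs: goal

Act: maze.move[east]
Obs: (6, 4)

Answer: (6, 4)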